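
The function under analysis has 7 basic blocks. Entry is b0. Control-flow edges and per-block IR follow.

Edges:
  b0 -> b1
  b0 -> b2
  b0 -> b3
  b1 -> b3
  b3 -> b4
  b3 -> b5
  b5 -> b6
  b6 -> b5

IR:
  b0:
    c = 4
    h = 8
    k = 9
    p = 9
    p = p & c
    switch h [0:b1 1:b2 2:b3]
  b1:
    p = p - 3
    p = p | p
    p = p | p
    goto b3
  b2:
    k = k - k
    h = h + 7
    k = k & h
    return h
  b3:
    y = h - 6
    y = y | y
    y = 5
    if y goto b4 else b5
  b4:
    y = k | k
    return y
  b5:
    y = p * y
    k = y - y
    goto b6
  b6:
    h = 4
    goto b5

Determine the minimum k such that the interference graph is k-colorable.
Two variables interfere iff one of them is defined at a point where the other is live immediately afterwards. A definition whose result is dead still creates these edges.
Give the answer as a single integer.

Answer: 4

Analysis:
Per-block:
  b0 def {c,h,k,p} use ∅
  b1 def {p} use {p}
  b2 def {h,k} use {h,k}
  b3 def {y} use {h}
  b4 def {y} use {k}
  b5 def {k,y} use {p,y}
  b6 def {h} use ∅

Backward fixpoint:
  live b0: ∅→{h,k,p}
  live b1: {h,k,p}→{h,k,p}
  live b2: {h,k}→∅
  live b3: {h,k,p}→{k,p,y}
  live b4: {k}→∅
  live b5: {p,y}→{p,y}
  live b6: {p,y}→{p,y}

Interference:
  c: {h,k,p}
  h: {c,k,p,y}
  k: {c,h,p,y}
  p: {c,h,k,y}
  y: {h,k,p}

Registers:
  lower bound: {c,h,k,p} mutually conflict ⇒ χ ≥ 4
  assign c→R3 h→R0 k→R1 p→R2 y→R3 — no edge inside a register ⇒ χ ≤ 4
  χ = 4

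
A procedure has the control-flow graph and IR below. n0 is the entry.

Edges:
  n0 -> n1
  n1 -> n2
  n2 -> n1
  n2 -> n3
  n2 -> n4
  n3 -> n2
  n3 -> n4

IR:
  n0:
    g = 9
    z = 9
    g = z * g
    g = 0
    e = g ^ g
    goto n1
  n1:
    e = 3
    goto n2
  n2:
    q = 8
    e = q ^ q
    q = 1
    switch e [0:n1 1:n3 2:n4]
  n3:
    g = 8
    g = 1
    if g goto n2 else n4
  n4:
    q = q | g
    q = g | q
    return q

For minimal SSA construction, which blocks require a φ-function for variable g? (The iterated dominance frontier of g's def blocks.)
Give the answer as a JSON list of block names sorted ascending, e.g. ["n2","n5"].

Answer: ["n1", "n2", "n4"]

Working:
idom tree: n1←n0 n2←n1 n3←n2 n4←n2
Dom at joins:
  n1: preds {n0,n2}: {n0} ∩ {n0,n1,n2} = {n0}; idom=n0
  n2: preds {n1,n3}: {n0,n1} ∩ {n0,n1,n2,n3} = {n0,n1}; idom=n1
  n4: preds {n2,n3}: {n0,n1,n2} ∩ {n0,n1,n2,n3} = {n0,n1,n2}; idom=n2

DF derivation:
  join n1 pred n0: · stop@n0
  join n1 pred n2: n2→n1 stop@n0
  join n2 pred n1: · stop@n1
  join n2 pred n3: n3→n2 stop@n1
  join n4 pred n2: · stop@n2
  join n4 pred n3: n3 stop@n2
  n0: DF=∅
  n1: DF={n1}
  n2: DF={n1,n2}
  n3: DF={n2,n4}
  n4: DF=∅

φ for g: defs {n0,n3}
  DF⁺ = {n1,n2,n4}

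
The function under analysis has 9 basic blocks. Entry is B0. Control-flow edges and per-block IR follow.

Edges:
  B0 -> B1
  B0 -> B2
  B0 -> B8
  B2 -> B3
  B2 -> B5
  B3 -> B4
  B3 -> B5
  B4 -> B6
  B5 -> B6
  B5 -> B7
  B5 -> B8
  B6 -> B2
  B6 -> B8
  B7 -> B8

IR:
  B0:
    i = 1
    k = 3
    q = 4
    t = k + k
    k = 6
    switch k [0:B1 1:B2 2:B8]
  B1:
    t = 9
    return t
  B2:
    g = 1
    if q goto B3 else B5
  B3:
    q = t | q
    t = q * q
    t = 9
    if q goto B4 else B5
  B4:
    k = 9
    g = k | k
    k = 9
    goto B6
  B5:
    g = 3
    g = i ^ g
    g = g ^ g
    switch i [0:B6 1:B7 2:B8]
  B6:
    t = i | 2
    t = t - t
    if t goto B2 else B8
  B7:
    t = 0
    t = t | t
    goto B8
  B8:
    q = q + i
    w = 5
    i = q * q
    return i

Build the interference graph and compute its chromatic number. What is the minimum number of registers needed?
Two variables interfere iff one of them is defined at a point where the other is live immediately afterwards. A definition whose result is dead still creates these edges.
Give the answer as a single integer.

Block summaries:
  B0 def {i,k,q,t} use ∅
  B1 def {t} use ∅
  B2 def {g} use {q}
  B3 def {q,t} use {q,t}
  B4 def {g,k} use ∅
  B5 def {g} use {i}
  B6 def {t} use {i}
  B7 def {t} use ∅
  B8 def {i,q,w} use {i,q}

Backward fixpoint:
  B0: in=∅ out={i,q,t}
  B1: in=∅ out=∅
  B2: in={i,q,t} out={i,q,t}
  B3: in={i,q,t} out={i,q}
  B4: in={i,q} out={i,q}
  B5: in={i,q} out={i,q}
  B6: in={i,q} out={i,q,t}
  B7: in={i,q} out={i,q}
  B8: in={i,q} out=∅

Conflict graph:
  g — {i,q,t}
  i — {g,k,q,t}
  k — {i,q,t}
  q — {g,i,k,t,w}
  t — {g,i,k,q}
  w — {q}

Chromatic number:
  clique {g,i,q,t} ⇒ need ≥ 4
  4-colouring: c0={q}  c1={i,w}  c2={t}  c3={g,k}
  χ = 4

Answer: 4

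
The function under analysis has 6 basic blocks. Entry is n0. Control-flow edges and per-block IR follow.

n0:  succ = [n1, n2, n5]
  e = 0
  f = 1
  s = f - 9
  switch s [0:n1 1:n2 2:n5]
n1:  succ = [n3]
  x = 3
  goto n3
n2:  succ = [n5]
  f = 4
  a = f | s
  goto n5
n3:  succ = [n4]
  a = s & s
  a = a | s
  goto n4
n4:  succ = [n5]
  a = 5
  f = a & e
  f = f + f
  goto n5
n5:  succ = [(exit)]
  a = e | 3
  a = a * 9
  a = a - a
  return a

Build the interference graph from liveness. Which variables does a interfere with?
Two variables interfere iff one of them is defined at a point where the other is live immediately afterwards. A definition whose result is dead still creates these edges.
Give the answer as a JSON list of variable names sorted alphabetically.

def/use:
  n0: def={e,f,s} ue=∅
  n1: def={x} ue=∅
  n2: def={a,f} ue={s}
  n3: def={a} ue={s}
  n4: def={a,f} ue={e}
  n5: def={a} ue={e}

Backward fixpoint:
  n0: in=∅ out={e,s}
  n1: in={e,s} out={e,s}
  n2: in={e,s} out={e}
  n3: in={e,s} out={e}
  n4: in={e} out={e}
  n5: in={e} out=∅

Interfere edges:
  a↔{e,s}
  e↔{a,f,s,x}
  f↔{e,s}
  s↔{a,e,f,x}
  x↔{e,s}

N(a) = ["e", "s"]

Answer: ["e", "s"]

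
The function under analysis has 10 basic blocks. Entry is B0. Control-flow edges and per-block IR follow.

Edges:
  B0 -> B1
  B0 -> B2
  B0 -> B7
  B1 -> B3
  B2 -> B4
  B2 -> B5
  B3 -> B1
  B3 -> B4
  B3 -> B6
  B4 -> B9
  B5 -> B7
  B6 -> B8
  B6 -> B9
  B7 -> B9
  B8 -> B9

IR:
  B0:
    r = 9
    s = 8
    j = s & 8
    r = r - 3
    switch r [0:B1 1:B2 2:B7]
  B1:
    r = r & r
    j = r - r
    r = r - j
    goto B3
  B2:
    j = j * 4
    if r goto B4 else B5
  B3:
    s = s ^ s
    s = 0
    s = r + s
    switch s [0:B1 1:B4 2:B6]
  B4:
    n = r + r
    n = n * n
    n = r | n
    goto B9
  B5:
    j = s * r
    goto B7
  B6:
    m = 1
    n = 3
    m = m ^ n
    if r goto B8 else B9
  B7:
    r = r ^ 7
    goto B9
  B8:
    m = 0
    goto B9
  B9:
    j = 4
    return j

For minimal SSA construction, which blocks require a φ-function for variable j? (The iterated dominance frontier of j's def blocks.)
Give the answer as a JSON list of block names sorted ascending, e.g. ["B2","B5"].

idom tree: B1←B0 B2←B0 B3←B1 B4←B0 B5←B2 B6←B3 B7←B0 B8←B6 B9←B0
Join-block Dom:
  B1: preds {B0,B3}: {B0} ∩ {B0,B1,B3} = {B0}; idom=B0
  B4: preds {B2,B3}: {B0,B2} ∩ {B0,B1,B3} = {B0}; idom=B0
  B7: preds {B0,B5}: {B0} ∩ {B0,B2,B5} = {B0}; idom=B0
  B9: preds {B4,B6,B7,B8}: {B0,B4} ∩ {B0,B1,B3,B6} ∩ {B0,B7} ∩ {B0,B1,B3,B6,B8} = {B0}; idom=B0

Frontier:
  B1←B0: walk · to B0
  B1←B3: walk B3→B1 to B0
  B4←B2: walk B2 to B0
  B4←B3: walk B3→B1 to B0
  B7←B0: walk · to B0
  B7←B5: walk B5→B2 to B0
  B9←B4: walk B4 to B0
  B9←B6: walk B6→B3→B1 to B0
  B9←B7: walk B7 to B0
  B9←B8: walk B8→B6→B3→B1 to B0
  DF(B0)=∅
  DF(B1)={B1,B4,B9}
  DF(B2)={B4,B7}
  DF(B3)={B1,B4,B9}
  DF(B4)={B9}
  DF(B5)={B7}
  DF(B6)={B9}
  DF(B7)={B9}
  DF(B8)={B9}
  DF(B9)=∅

φ for j: defs {B0,B1,B2,B5,B9}
  DF⁺ = {B1,B4,B7,B9}

Answer: ["B1", "B4", "B7", "B9"]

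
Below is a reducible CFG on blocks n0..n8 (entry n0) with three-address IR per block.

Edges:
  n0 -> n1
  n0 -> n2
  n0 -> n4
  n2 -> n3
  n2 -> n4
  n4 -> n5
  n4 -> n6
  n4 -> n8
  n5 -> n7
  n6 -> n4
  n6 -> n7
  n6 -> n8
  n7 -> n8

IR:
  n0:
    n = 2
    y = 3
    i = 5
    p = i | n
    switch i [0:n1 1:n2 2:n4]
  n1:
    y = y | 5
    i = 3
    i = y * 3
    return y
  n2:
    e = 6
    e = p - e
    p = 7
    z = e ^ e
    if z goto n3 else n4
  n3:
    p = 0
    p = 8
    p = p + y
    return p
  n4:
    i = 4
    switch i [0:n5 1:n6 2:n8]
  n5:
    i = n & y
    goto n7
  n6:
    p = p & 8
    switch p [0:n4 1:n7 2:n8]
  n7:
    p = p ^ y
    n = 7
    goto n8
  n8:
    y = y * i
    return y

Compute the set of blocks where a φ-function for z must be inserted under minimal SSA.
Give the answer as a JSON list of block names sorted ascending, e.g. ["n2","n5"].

Answer: ["n4"]

Working:
idom tree: n1←n0 n2←n0 n3←n2 n4←n0 n5←n4 n6←n4 n7←n4 n8←n4
Dom at joins:
  n4: preds {n0,n2,n6}: {n0} ∩ {n0,n2} ∩ {n0,n4,n6} = {n0}; idom=n0
  n7: preds {n5,n6}: {n0,n4,n5} ∩ {n0,n4,n6} = {n0,n4}; idom=n4
  n8: preds {n4,n6,n7}: {n0,n4} ∩ {n0,n4,n6} ∩ {n0,n4,n7} = {n0,n4}; idom=n4

Frontier:
  n4←n0: walk · to n0
  n4←n2: walk n2 to n0
  n4←n6: walk n6→n4 to n0
  n7←n5: walk n5 to n4
  n7←n6: walk n6 to n4
  n8←n4: walk · to n4
  n8←n6: walk n6 to n4
  n8←n7: walk n7 to n4
  DF(n0)=∅
  DF(n1)=∅
  DF(n2)={n4}
  DF(n3)=∅
  DF(n4)={n4}
  DF(n5)={n7}
  DF(n6)={n4,n7,n8}
  DF(n7)={n8}
  DF(n8)=∅

φ for z: defs {n2}
  DF⁺ = {n4}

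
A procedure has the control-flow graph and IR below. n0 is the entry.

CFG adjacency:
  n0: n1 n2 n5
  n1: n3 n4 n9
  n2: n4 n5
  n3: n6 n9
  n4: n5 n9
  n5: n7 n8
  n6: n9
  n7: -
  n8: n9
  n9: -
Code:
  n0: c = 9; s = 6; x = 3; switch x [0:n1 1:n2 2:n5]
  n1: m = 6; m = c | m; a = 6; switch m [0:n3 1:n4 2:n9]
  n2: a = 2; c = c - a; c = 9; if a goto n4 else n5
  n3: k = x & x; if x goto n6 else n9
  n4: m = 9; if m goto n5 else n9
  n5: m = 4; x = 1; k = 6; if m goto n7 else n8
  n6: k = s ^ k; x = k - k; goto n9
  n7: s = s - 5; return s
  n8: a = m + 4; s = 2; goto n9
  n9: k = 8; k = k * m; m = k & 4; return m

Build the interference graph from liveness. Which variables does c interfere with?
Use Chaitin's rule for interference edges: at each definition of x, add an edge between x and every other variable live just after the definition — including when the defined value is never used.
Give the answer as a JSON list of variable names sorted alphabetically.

Per-block:
  n0: {c,s,x} / ∅
  n1: {a,m} / {c}
  n2: {a,c} / {c}
  n3: {k} / {x}
  n4: {m} / ∅
  n5: {k,m,x} / ∅
  n6: {k,x} / {k,s}
  n7: {s} / {s}
  n8: {a,s} / {m}
  n9: {k,m} / {m}

Live sets:
  live n0: ∅→{c,s,x}
  live n1: {c,s,x}→{m,s,x}
  live n2: {c,s}→{s}
  live n3: {m,s,x}→{k,m,s}
  live n4: {s}→{m,s}
  live n5: {s}→{m,s}
  live n6: {k,m,s}→{m}
  live n7: {s}→∅
  live n8: {m}→{m}
  live n9: {m}→∅

Conflict graph:
  a — {c,m,s,x}
  c — {a,m,s,x}
  k — {m,s,x}
  m — {a,c,k,s,x}
  s — {a,c,k,m,x}
  x — {a,c,k,m,s}

N(c) = ["a", "m", "s", "x"]

Answer: ["a", "m", "s", "x"]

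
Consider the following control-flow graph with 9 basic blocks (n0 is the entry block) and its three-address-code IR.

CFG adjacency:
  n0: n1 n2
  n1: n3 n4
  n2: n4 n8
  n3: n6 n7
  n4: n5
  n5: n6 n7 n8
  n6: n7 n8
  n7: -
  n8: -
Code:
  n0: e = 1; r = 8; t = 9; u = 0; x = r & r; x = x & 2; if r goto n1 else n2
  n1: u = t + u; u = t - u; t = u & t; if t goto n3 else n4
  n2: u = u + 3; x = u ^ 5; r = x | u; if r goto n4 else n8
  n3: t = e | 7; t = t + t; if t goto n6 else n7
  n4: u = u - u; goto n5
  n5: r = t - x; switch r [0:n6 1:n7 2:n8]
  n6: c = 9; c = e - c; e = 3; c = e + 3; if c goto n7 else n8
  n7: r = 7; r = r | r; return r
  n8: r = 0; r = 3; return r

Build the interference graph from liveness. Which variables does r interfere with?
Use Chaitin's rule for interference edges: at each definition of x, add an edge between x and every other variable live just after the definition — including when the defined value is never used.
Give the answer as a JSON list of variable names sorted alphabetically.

Block summaries:
  n0: def={e,r,t,u,x} ue=∅
  n1: def={t,u} ue={t,u}
  n2: def={r,u,x} ue={u}
  n3: def={t} ue={e}
  n4: def={u} ue={u}
  n5: def={r} ue={t,x}
  n6: def={c,e} ue={e}
  n7: def={r} ue=∅
  n8: def={r} ue=∅

Live sets:
  live n0: ∅→{e,t,u,x}
  live n1: {e,t,u,x}→{e,t,u,x}
  live n2: {e,t,u}→{e,t,u,x}
  live n3: {e}→{e}
  live n4: {e,t,u,x}→{e,t,x}
  live n5: {e,t,x}→{e}
  live n6: {e}→∅
  live n7: ∅→∅
  live n8: ∅→∅

Interfere edges:
  c: {e}
  e: {c,r,t,u,x}
  r: {e,t,u,x}
  t: {e,r,u,x}
  u: {e,r,t,x}
  x: {e,r,t,u}

N(r) = ["e", "t", "u", "x"]

Answer: ["e", "t", "u", "x"]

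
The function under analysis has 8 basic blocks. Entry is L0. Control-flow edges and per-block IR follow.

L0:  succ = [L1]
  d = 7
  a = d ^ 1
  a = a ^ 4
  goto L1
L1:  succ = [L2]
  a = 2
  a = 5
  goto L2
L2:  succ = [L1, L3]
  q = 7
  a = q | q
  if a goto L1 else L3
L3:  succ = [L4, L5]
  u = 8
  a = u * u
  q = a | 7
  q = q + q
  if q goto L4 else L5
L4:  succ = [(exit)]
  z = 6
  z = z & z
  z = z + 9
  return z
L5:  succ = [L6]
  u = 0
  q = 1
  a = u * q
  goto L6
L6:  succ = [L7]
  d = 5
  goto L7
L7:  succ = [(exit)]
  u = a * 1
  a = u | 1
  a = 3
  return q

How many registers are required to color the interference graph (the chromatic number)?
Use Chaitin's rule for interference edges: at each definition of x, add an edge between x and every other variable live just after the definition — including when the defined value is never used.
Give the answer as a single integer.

Answer: 3

Derivation:
Block summaries:
  L0: def={a,d} ue=∅
  L1: def={a} ue=∅
  L2: def={a,q} ue=∅
  L3: def={a,q,u} ue=∅
  L4: def={z} ue=∅
  L5: def={a,q,u} ue=∅
  L6: def={d} ue=∅
  L7: def={a,u} ue={a,q}

Live sets:
  live L0: ∅→∅
  live L1: ∅→∅
  live L2: ∅→∅
  live L3: ∅→∅
  live L4: ∅→∅
  live L5: ∅→{a,q}
  live L6: {a,q}→{a,q}
  live L7: {a,q}→∅

Conflict graph:
  a↔{d,q}
  d↔{a,q}
  q↔{a,d,u}
  u↔{q}
  z↔∅

Chromatic number:
  clique {a,d,q} ⇒ need ≥ 3
  3-colouring: r0={q,z}  r1={a,u}  r2={d}
  χ = 3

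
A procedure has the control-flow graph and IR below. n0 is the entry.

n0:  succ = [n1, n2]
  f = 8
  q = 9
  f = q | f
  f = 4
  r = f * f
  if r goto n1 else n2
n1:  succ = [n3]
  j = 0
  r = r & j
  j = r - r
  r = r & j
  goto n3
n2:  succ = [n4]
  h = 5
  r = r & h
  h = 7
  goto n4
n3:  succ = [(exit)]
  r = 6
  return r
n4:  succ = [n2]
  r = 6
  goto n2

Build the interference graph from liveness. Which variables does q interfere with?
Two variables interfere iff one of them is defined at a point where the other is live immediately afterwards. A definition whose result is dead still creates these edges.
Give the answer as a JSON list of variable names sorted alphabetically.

Answer: ["f"]

Working:
def/use:
  n0: {f,q,r} / ∅
  n1: {j,r} / {r}
  n2: {h,r} / {r}
  n3: {r} / ∅
  n4: {r} / ∅

Live sets:
  n0 li=∅ lo={r}
  n1 li={r} lo=∅
  n2 li={r} lo=∅
  n3 li=∅ lo=∅
  n4 li=∅ lo={r}

Interference:
  f — {q}
  h — {r}
  j — {r}
  q — {f}
  r — {h,j}

N(q) = ["f"]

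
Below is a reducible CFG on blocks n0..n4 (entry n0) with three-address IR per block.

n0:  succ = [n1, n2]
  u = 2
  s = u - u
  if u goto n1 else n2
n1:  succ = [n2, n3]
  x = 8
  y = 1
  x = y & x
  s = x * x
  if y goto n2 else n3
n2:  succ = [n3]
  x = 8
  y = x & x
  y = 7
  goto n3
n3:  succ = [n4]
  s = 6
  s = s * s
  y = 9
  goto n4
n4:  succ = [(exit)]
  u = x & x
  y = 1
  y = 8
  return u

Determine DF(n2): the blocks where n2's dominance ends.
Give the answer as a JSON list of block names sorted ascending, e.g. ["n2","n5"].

idom tree: n1←n0 n2←n0 n3←n0 n4←n3
Dom∩ at merges:
  n2: preds {n0,n1}: {n0} ∩ {n0,n1} = {n0}; idom=n0
  n3: preds {n1,n2}: {n0,n1} ∩ {n0,n2} = {n0}; idom=n0

DF derivation:
  n2←n0: walk · to n0
  n2←n1: walk n1 to n0
  n3←n1: walk n1 to n0
  n3←n2: walk n2 to n0
  n0: DF=∅
  n1: DF={n2,n3}
  n2: DF={n3}
  n3: DF=∅
  n4: DF=∅

DF(n2) = ["n3"]

Answer: ["n3"]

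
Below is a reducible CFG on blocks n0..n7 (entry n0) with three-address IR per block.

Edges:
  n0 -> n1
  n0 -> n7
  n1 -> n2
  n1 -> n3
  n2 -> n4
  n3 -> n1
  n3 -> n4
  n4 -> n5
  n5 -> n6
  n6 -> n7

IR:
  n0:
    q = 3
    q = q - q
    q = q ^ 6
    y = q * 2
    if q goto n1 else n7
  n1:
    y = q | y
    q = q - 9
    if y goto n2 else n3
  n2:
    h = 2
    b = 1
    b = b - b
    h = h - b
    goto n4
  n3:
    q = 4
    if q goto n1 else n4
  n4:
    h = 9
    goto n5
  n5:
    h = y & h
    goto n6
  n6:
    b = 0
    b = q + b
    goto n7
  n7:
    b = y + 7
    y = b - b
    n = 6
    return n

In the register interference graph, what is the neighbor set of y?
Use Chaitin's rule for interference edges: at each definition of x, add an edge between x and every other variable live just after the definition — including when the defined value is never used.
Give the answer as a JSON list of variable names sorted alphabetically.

Answer: ["b", "h", "q"]

Analysis:
def/use:
  n0: {q,y} / ∅
  n1: {q,y} / {q,y}
  n2: {b,h} / ∅
  n3: {q} / ∅
  n4: {h} / ∅
  n5: {h} / {h,y}
  n6: {b} / {q}
  n7: {b,n,y} / {y}

Live sets:
  live n0: ∅→{q,y}
  live n1: {q,y}→{q,y}
  live n2: {q,y}→{q,y}
  live n3: {y}→{q,y}
  live n4: {q,y}→{h,q,y}
  live n5: {h,q,y}→{q,y}
  live n6: {q,y}→{y}
  live n7: {y}→∅

Interfere edges:
  b — {h,q,y}
  h — {b,q,y}
  n — ∅
  q — {b,h,y}
  y — {b,h,q}

N(y) = ["b", "h", "q"]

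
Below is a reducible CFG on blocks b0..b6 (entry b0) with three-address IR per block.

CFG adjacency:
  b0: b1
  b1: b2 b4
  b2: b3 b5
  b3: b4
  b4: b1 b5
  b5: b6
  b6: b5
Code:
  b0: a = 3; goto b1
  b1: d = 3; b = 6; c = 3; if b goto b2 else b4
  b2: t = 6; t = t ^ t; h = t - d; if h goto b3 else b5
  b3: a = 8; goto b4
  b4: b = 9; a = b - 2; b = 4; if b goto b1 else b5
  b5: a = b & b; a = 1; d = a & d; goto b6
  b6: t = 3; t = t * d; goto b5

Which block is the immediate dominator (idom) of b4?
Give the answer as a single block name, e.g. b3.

Answer: b1

Derivation:
idom tree: b1←b0 b2←b1 b3←b2 b4←b1 b5←b1 b6←b5
Dom at joins:
  b1: preds {b0,b4}: {b0} ∩ {b0,b1,b4} = {b0}; idom=b0
  b4: preds {b1,b3}: {b0,b1} ∩ {b0,b1,b2,b3} = {b0,b1}; idom=b1
  b5: preds {b2,b4,b6}: {b0,b1,b2} ∩ {b0,b1,b4} ∩ {b0,b1,b5,b6} = {b0,b1}; idom=b1

idom(b4) = b1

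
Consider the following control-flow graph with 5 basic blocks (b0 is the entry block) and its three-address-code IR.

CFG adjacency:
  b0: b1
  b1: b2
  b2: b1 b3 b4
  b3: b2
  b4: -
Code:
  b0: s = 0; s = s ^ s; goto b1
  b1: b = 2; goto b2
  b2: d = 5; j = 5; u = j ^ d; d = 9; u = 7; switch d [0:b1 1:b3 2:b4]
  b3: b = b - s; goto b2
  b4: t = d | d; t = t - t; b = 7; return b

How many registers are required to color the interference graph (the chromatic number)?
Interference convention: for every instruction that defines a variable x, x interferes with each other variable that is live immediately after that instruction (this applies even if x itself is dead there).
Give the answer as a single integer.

Answer: 4

Working:
def/use:
  b0: def={s} ue=∅
  b1: def={b} ue=∅
  b2: def={d,j,u} ue=∅
  b3: def={b} ue={b,s}
  b4: def={b,t} ue={d}

Backward fixpoint:
  b0: in=∅ out={s}
  b1: in={s} out={b,s}
  b2: in={b,s} out={b,d,s}
  b3: in={b,s} out={b,s}
  b4: in={d} out=∅

Interference:
  b: {d,j,s,u}
  d: {b,j,s,u}
  j: {b,d,s}
  s: {b,d,j,u}
  t: ∅
  u: {b,d,s}

Colouring:
  lower bound: {b,d,j,s} mutually conflict ⇒ χ ≥ 4
  assign b→R0 d→R1 j→R3 s→R2 t→R0 u→R3 — no edge inside a register ⇒ χ ≤ 4
  χ = 4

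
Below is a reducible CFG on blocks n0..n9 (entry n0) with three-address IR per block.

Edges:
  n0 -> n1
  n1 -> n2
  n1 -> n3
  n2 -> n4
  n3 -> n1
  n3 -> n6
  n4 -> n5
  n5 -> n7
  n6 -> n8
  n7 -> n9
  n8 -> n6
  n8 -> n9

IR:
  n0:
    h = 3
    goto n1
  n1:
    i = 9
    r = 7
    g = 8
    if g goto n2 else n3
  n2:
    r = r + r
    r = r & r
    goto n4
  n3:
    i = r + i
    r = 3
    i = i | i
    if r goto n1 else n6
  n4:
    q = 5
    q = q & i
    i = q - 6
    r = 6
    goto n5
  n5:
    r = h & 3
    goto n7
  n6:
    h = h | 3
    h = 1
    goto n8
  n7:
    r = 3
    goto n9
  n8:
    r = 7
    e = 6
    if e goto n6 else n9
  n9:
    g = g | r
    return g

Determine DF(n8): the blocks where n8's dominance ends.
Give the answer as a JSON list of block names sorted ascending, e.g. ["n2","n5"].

idom tree: n1←n0 n2←n1 n3←n1 n4←n2 n5←n4 n6←n3 n7←n5 n8←n6 n9←n1
Join-block Dom:
  n1: preds {n0,n3}: {n0} ∩ {n0,n1,n3} = {n0}; idom=n0
  n6: preds {n3,n8}: {n0,n1,n3} ∩ {n0,n1,n3,n6,n8} = {n0,n1,n3}; idom=n3
  n9: preds {n7,n8}: {n0,n1,n2,n4,n5,n7} ∩ {n0,n1,n3,n6,n8} = {n0,n1}; idom=n1

DF walk-up:
  n1←n0: walk · to n0
  n1←n3: walk n3→n1 to n0
  n6←n3: walk · to n3
  n6←n8: walk n8→n6 to n3
  n9←n7: walk n7→n5→n4→n2 to n1
  n9←n8: walk n8→n6→n3 to n1
  DF(n0)=∅
  DF(n1)={n1}
  DF(n2)={n9}
  DF(n3)={n1,n9}
  DF(n4)={n9}
  DF(n5)={n9}
  DF(n6)={n6,n9}
  DF(n7)={n9}
  DF(n8)={n6,n9}
  DF(n9)=∅

DF(n8) = ["n6", "n9"]

Answer: ["n6", "n9"]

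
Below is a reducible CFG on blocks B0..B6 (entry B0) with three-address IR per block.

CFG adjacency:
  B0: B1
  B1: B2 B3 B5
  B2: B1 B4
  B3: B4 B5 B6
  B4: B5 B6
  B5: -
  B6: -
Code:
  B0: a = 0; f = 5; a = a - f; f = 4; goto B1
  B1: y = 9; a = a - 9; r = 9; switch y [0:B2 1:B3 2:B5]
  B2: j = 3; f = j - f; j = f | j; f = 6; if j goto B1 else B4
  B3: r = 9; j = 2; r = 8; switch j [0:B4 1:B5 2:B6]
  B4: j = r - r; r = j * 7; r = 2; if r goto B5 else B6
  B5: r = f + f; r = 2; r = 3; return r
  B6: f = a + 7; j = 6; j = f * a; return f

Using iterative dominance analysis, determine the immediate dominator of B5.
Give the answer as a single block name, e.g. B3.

idom tree: B1←B0 B2←B1 B3←B1 B4←B1 B5←B1 B6←B1
Dom at joins:
  B1: preds {B0,B2}: {B0} ∩ {B0,B1,B2} = {B0}; idom=B0
  B4: preds {B2,B3}: {B0,B1,B2} ∩ {B0,B1,B3} = {B0,B1}; idom=B1
  B5: preds {B1,B3,B4}: {B0,B1} ∩ {B0,B1,B3} ∩ {B0,B1,B4} = {B0,B1}; idom=B1
  B6: preds {B3,B4}: {B0,B1,B3} ∩ {B0,B1,B4} = {B0,B1}; idom=B1

idom(B5) = B1

Answer: B1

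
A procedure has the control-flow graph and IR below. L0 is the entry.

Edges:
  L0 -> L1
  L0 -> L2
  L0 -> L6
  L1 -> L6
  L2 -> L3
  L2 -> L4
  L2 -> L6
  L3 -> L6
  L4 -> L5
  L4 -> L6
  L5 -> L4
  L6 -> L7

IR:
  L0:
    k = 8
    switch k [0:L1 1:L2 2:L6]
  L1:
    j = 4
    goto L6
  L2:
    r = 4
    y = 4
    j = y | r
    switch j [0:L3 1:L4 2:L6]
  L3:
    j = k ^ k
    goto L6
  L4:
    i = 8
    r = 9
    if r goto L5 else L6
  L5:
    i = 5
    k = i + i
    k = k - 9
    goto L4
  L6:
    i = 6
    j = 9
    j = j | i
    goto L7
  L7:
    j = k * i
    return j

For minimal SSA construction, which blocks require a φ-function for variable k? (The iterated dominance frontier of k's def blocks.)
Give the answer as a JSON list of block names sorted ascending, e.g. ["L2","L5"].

Answer: ["L4", "L6"]

Working:
idom tree: L1←L0 L2←L0 L3←L2 L4←L2 L5←L4 L6←L0 L7←L6
Dom∩ at merges:
  L4: preds {L2,L5}: {L0,L2} ∩ {L0,L2,L4,L5} = {L0,L2}; idom=L2
  L6: preds {L0,L1,L2,L3,L4}: {L0} ∩ {L0,L1} ∩ {L0,L2} ∩ {L0,L2,L3} ∩ {L0,L2,L4} = {L0}; idom=L0

DF walk-up:
  join L4 pred L2: · stop@L2
  join L4 pred L5: L5→L4 stop@L2
  join L6 pred L0: · stop@L0
  join L6 pred L1: L1 stop@L0
  join L6 pred L2: L2 stop@L0
  join L6 pred L3: L3→L2 stop@L0
  join L6 pred L4: L4→L2 stop@L0
  L0: DF=∅
  L1: DF={L6}
  L2: DF={L6}
  L3: DF={L6}
  L4: DF={L4,L6}
  L5: DF={L4}
  L6: DF=∅
  L7: DF=∅

φ for k: defs {L0,L5}
  DF⁺ = {L4,L6}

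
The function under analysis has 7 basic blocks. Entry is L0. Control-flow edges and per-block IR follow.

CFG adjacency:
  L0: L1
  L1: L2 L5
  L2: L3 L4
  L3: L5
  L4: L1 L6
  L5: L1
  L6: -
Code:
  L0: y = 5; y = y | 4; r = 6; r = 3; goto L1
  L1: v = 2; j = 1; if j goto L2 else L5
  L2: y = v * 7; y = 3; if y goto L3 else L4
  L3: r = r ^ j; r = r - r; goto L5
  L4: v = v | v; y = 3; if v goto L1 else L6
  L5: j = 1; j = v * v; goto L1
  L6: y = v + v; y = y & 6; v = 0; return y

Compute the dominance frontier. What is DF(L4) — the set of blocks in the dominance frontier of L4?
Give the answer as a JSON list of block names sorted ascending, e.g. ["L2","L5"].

idom tree: L1←L0 L2←L1 L3←L2 L4←L2 L5←L1 L6←L4
Dom∩ at merges:
  L1: preds {L0,L4,L5}: {L0} ∩ {L0,L1,L2,L4} ∩ {L0,L1,L5} = {L0}; idom=L0
  L5: preds {L1,L3}: {L0,L1} ∩ {L0,L1,L2,L3} = {L0,L1}; idom=L1

DF derivation:
  L1←L0: walk · to L0
  L1←L4: walk L4→L2→L1 to L0
  L1←L5: walk L5→L1 to L0
  L5←L1: walk · to L1
  L5←L3: walk L3→L2 to L1
  L0 → ∅
  L1 → {L1}
  L2 → {L1,L5}
  L3 → {L5}
  L4 → {L1}
  L5 → {L1}
  L6 → ∅

DF(L4) = ["L1"]

Answer: ["L1"]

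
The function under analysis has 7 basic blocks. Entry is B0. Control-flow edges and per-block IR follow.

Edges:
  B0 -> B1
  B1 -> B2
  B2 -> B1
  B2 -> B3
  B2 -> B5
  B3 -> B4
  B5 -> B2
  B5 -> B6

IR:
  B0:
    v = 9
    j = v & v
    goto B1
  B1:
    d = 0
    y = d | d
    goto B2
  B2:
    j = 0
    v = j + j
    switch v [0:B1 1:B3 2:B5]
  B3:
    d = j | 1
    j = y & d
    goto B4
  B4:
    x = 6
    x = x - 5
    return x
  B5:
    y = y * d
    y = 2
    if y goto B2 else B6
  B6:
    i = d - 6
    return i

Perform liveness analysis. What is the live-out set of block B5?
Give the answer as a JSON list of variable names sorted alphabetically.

def/use:
  B0: {j,v} / ∅
  B1: {d,y} / ∅
  B2: {j,v} / ∅
  B3: {d,j} / {j,y}
  B4: {x} / ∅
  B5: {y} / {d,y}
  B6: {i} / {d}

Live sets:
  B0 li=∅ lo=∅
  B1 li=∅ lo={d,y}
  B2 li={d,y} lo={d,j,y}
  B3 li={j,y} lo=∅
  B4 li=∅ lo=∅
  B5 li={d,y} lo={d,y}
  B6 li={d} lo=∅

live-out(B5) = ["d", "y"]

Answer: ["d", "y"]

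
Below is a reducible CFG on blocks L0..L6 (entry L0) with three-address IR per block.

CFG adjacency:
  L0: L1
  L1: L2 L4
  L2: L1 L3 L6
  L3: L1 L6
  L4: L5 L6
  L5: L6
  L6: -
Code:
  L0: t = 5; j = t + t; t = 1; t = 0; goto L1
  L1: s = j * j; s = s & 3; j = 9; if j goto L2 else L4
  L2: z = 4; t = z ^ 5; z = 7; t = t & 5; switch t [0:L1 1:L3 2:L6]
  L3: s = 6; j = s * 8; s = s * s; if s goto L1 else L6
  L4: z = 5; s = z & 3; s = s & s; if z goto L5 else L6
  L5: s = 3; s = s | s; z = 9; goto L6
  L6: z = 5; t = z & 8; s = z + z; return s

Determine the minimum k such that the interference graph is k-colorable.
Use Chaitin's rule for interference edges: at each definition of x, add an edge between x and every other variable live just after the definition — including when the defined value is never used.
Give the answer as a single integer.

Block summaries:
  L0: def={j,t} ue=∅
  L1: def={j,s} ue={j}
  L2: def={t,z} ue=∅
  L3: def={j,s} ue=∅
  L4: def={s,z} ue=∅
  L5: def={s,z} ue=∅
  L6: def={s,t,z} ue=∅

Live sets:
  L0 li=∅ lo={j}
  L1 li={j} lo={j}
  L2 li={j} lo={j}
  L3 li=∅ lo={j}
  L4 li=∅ lo=∅
  L5 li=∅ lo=∅
  L6 li=∅ lo=∅

Interference:
  j — {s,t,z}
  s — {j,z}
  t — {j,z}
  z — {j,s,t}

Registers:
  lower bound: {j,s,z} mutually conflict ⇒ χ ≥ 3
  3-colouring: r0={j}  r1={z}  r2={s,t}
  χ = 3

Answer: 3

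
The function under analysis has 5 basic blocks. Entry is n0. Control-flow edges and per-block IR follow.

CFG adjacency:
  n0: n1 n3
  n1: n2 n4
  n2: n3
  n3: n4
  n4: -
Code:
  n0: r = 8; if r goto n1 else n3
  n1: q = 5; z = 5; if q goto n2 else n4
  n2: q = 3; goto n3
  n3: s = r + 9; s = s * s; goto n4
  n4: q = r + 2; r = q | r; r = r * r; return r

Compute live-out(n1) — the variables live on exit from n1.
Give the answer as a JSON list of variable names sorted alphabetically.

Answer: ["r"]

Analysis:
def/use:
  n0 def {r} use ∅
  n1 def {q,z} use ∅
  n2 def {q} use ∅
  n3 def {s} use {r}
  n4 def {q,r} use {r}

Live sets:
  n0 li=∅ lo={r}
  n1 li={r} lo={r}
  n2 li={r} lo={r}
  n3 li={r} lo={r}
  n4 li={r} lo=∅

live-out(n1) = ["r"]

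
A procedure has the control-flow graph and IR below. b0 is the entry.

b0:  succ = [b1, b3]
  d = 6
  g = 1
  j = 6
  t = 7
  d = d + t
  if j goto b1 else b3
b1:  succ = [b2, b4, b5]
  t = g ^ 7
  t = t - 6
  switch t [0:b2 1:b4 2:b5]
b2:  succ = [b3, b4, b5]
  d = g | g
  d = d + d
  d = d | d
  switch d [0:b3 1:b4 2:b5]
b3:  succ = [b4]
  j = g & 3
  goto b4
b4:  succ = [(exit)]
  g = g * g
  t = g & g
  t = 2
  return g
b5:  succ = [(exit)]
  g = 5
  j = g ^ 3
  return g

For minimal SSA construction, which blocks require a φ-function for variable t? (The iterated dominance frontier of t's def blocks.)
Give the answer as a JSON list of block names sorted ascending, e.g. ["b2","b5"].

idom tree: b1←b0 b2←b1 b3←b0 b4←b0 b5←b1
Dom at joins:
  b3: preds {b0,b2}: {b0} ∩ {b0,b1,b2} = {b0}; idom=b0
  b4: preds {b1,b2,b3}: {b0,b1} ∩ {b0,b1,b2} ∩ {b0,b3} = {b0}; idom=b0
  b5: preds {b1,b2}: {b0,b1} ∩ {b0,b1,b2} = {b0,b1}; idom=b1

Frontier:
  join b3 pred b0: · stop@b0
  join b3 pred b2: b2→b1 stop@b0
  join b4 pred b1: b1 stop@b0
  join b4 pred b2: b2→b1 stop@b0
  join b4 pred b3: b3 stop@b0
  join b5 pred b1: · stop@b1
  join b5 pred b2: b2 stop@b1
  b0: DF=∅
  b1: DF={b3,b4}
  b2: DF={b3,b4,b5}
  b3: DF={b4}
  b4: DF=∅
  b5: DF=∅

φ for t: defs {b0,b1,b4}
  DF⁺ = {b3,b4}

Answer: ["b3", "b4"]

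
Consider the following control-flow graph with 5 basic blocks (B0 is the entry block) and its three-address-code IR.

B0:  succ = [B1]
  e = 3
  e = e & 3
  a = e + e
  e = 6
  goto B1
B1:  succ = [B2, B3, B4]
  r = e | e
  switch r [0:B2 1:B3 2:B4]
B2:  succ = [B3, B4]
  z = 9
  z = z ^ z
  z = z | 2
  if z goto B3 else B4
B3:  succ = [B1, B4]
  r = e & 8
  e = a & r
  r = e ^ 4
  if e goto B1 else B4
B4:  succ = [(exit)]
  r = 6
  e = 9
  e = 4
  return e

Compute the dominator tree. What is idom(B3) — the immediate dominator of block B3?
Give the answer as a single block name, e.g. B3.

Answer: B1

Analysis:
idom tree: B1←B0 B2←B1 B3←B1 B4←B1
Dom at joins:
  B1: preds {B0,B3}: {B0} ∩ {B0,B1,B3} = {B0}; idom=B0
  B3: preds {B1,B2}: {B0,B1} ∩ {B0,B1,B2} = {B0,B1}; idom=B1
  B4: preds {B1,B2,B3}: {B0,B1} ∩ {B0,B1,B2} ∩ {B0,B1,B3} = {B0,B1}; idom=B1

idom(B3) = B1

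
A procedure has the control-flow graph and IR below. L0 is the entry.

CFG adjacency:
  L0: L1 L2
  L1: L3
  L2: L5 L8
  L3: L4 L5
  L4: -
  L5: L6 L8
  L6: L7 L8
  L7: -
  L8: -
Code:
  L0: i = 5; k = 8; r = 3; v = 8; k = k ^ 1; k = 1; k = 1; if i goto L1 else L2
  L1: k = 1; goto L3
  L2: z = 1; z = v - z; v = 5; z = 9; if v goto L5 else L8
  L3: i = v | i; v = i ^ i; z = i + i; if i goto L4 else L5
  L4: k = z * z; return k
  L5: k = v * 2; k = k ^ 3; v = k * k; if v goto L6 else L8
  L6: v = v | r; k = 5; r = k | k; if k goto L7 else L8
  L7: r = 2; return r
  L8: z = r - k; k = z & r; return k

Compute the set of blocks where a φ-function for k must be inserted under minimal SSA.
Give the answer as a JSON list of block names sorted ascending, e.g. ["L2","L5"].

idom tree: L1←L0 L2←L0 L3←L1 L4←L3 L5←L0 L6←L5 L7←L6 L8←L0
Join-block Dom:
  L5: preds {L2,L3}: {L0,L2} ∩ {L0,L1,L3} = {L0}; idom=L0
  L8: preds {L2,L5,L6}: {L0,L2} ∩ {L0,L5} ∩ {L0,L5,L6} = {L0}; idom=L0

Frontier:
  join L5 pred L2: L2 stop@L0
  join L5 pred L3: L3→L1 stop@L0
  join L8 pred L2: L2 stop@L0
  join L8 pred L5: L5 stop@L0
  join L8 pred L6: L6→L5 stop@L0
  L0 → ∅
  L1 → {L5}
  L2 → {L5,L8}
  L3 → {L5}
  L4 → ∅
  L5 → {L8}
  L6 → {L8}
  L7 → ∅
  L8 → ∅

φ for k: defs {L0,L1,L4,L5,L6,L8}
  DF⁺ = {L5,L8}

Answer: ["L5", "L8"]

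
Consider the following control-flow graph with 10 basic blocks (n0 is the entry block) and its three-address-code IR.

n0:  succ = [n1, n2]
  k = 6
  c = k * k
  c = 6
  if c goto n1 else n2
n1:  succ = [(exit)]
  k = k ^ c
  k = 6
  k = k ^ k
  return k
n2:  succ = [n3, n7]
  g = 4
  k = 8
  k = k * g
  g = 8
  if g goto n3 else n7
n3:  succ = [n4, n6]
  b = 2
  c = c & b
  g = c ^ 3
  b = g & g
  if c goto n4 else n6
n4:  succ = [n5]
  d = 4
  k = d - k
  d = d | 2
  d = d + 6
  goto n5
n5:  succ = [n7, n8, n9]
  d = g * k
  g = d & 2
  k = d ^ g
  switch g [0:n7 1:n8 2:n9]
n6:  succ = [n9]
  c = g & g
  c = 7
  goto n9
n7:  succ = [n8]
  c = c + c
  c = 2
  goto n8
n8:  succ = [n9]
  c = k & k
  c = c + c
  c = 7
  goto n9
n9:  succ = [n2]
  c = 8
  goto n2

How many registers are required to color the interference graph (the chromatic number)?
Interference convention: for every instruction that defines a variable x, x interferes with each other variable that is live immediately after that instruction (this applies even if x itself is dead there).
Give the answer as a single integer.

def/use:
  n0 def {c,k} use ∅
  n1 def {k} use {c,k}
  n2 def {g,k} use ∅
  n3 def {b,c,g} use {c}
  n4 def {d,k} use {k}
  n5 def {d,g,k} use {g,k}
  n6 def {c} use {g}
  n7 def {c} use {c}
  n8 def {c} use {k}
  n9 def {c} use ∅

Live sets:
  n0 li=∅ lo={c,k}
  n1 li={c,k} lo=∅
  n2 li={c} lo={c,k}
  n3 li={c,k} lo={c,g,k}
  n4 li={c,g,k} lo={c,g,k}
  n5 li={c,g,k} lo={c,k}
  n6 li={g} lo=∅
  n7 li={c,k} lo={k}
  n8 li={k} lo=∅
  n9 li=∅ lo={c}

Conflict graph:
  b — {c,g,k}
  c — {b,d,g,k}
  d — {c,g,k}
  g — {b,c,d,k}
  k — {b,c,d,g}

Chromatic number:
  clique {b,c,g,k} ⇒ need ≥ 4
  4-colouring: r0={c}  r1={g}  r2={k}  r3={b,d}
  χ = 4

Answer: 4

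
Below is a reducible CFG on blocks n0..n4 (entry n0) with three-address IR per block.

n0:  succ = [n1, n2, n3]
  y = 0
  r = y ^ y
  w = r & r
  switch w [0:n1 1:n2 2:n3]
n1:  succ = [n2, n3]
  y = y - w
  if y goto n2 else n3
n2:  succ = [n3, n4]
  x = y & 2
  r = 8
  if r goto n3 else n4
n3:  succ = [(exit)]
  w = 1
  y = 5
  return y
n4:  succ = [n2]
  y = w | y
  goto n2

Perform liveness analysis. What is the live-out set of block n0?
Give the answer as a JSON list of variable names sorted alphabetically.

Per-block:
  n0: def={r,w,y} ue=∅
  n1: def={y} ue={w,y}
  n2: def={r,x} ue={y}
  n3: def={w,y} ue=∅
  n4: def={y} ue={w,y}

Backward fixpoint:
  n0: in=∅ out={w,y}
  n1: in={w,y} out={w,y}
  n2: in={w,y} out={w,y}
  n3: in=∅ out=∅
  n4: in={w,y} out={w,y}

live-out(n0) = ["w", "y"]

Answer: ["w", "y"]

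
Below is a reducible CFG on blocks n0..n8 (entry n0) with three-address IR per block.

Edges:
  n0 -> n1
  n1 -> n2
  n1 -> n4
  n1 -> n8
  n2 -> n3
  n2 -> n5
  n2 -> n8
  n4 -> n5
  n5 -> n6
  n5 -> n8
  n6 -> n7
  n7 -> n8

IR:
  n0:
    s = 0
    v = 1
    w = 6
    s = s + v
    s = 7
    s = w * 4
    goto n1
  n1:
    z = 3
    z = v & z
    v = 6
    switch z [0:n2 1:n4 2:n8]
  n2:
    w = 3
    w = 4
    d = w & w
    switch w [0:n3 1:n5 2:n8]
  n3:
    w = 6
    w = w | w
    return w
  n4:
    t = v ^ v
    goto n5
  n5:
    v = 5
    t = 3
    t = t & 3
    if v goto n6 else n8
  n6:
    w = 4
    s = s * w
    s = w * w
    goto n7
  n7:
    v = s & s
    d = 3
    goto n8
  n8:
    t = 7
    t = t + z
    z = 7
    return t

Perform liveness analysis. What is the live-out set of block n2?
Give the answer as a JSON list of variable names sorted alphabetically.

def/use:
  n0: def={s,v,w} ue=∅
  n1: def={v,z} ue={v}
  n2: def={d,w} ue=∅
  n3: def={w} ue=∅
  n4: def={t} ue={v}
  n5: def={t,v} ue=∅
  n6: def={s,w} ue={s}
  n7: def={d,v} ue={s}
  n8: def={t,z} ue={z}

Liveness:
  n0 li=∅ lo={s,v}
  n1 li={s,v} lo={s,v,z}
  n2 li={s,z} lo={s,z}
  n3 li=∅ lo=∅
  n4 li={s,v,z} lo={s,z}
  n5 li={s,z} lo={s,z}
  n6 li={s,z} lo={s,z}
  n7 li={s,z} lo={z}
  n8 li={z} lo=∅

live-out(n2) = ["s", "z"]

Answer: ["s", "z"]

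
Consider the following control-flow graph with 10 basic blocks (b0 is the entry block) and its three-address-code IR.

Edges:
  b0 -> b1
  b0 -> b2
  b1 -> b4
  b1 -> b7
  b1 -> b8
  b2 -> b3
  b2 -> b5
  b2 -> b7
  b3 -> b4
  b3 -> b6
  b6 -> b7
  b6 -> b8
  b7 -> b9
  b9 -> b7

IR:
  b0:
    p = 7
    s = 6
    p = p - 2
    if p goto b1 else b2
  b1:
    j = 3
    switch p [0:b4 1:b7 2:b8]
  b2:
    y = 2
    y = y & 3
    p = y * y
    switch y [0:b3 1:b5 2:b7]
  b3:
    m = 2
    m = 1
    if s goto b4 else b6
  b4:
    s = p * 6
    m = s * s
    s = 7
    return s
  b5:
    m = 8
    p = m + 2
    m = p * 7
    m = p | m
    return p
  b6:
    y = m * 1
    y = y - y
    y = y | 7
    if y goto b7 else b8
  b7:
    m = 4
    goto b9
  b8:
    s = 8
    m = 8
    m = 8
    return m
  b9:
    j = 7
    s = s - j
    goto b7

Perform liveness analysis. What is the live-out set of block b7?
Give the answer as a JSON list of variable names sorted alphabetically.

Per-block:
  b0 def {p,s} use ∅
  b1 def {j} use {p}
  b2 def {p,y} use ∅
  b3 def {m} use {s}
  b4 def {m,s} use {p}
  b5 def {m,p} use ∅
  b6 def {y} use {m}
  b7 def {m} use ∅
  b8 def {m,s} use ∅
  b9 def {j,s} use {s}

Live sets:
  b0 li=∅ lo={p,s}
  b1 li={p,s} lo={p,s}
  b2 li={s} lo={p,s}
  b3 li={p,s} lo={m,p,s}
  b4 li={p} lo=∅
  b5 li=∅ lo=∅
  b6 li={m,s} lo={s}
  b7 li={s} lo={s}
  b8 li=∅ lo=∅
  b9 li={s} lo={s}

live-out(b7) = ["s"]

Answer: ["s"]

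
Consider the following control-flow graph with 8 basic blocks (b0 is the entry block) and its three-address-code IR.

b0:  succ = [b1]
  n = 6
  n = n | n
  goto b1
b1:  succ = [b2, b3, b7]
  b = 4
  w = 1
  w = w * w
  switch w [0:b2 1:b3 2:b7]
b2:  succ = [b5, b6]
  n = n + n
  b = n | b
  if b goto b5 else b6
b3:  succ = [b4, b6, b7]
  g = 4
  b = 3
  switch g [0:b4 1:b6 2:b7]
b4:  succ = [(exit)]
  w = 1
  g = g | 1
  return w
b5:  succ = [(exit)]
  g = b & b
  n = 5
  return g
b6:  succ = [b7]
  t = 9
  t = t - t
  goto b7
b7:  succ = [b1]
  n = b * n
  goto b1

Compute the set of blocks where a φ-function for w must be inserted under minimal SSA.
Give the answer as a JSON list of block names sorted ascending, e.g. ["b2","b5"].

Answer: ["b1"]

Derivation:
idom tree: b1←b0 b2←b1 b3←b1 b4←b3 b5←b2 b6←b1 b7←b1
Join-block Dom:
  b1: preds {b0,b7}: {b0} ∩ {b0,b1,b7} = {b0}; idom=b0
  b6: preds {b2,b3}: {b0,b1,b2} ∩ {b0,b1,b3} = {b0,b1}; idom=b1
  b7: preds {b1,b3,b6}: {b0,b1} ∩ {b0,b1,b3} ∩ {b0,b1,b6} = {b0,b1}; idom=b1

Frontier:
  join b1 pred b0: · stop@b0
  join b1 pred b7: b7→b1 stop@b0
  join b6 pred b2: b2 stop@b1
  join b6 pred b3: b3 stop@b1
  join b7 pred b1: · stop@b1
  join b7 pred b3: b3 stop@b1
  join b7 pred b6: b6 stop@b1
  DF(b0)=∅
  DF(b1)={b1}
  DF(b2)={b6}
  DF(b3)={b6,b7}
  DF(b4)=∅
  DF(b5)=∅
  DF(b6)={b7}
  DF(b7)={b1}

φ for w: defs {b1,b4}
  DF⁺ = {b1}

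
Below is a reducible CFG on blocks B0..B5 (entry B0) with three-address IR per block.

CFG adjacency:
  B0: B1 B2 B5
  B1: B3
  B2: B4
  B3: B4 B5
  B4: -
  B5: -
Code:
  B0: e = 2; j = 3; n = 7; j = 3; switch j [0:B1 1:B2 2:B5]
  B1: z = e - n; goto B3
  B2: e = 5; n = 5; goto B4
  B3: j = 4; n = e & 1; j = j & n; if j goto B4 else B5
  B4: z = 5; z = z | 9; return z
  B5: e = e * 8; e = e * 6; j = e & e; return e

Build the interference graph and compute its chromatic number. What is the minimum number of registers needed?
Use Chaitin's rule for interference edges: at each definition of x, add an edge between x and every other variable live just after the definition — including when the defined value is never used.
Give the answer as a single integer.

Answer: 3

Analysis:
Block summaries:
  B0 def {e,j,n} use ∅
  B1 def {z} use {e,n}
  B2 def {e,n} use ∅
  B3 def {j,n} use {e}
  B4 def {z} use ∅
  B5 def {e,j} use {e}

Live sets:
  live B0: ∅→{e,n}
  live B1: {e,n}→{e}
  live B2: ∅→∅
  live B3: {e}→{e}
  live B4: ∅→∅
  live B5: {e}→∅

Conflict graph:
  e↔{j,n,z}
  j↔{e,n}
  n↔{e,j}
  z↔{e}

Registers:
  clique {e,j,n} ⇒ need ≥ 3
  assign e→R0 j→R1 n→R2 z→R1 — no edge inside a register ⇒ χ ≤ 3
  χ = 3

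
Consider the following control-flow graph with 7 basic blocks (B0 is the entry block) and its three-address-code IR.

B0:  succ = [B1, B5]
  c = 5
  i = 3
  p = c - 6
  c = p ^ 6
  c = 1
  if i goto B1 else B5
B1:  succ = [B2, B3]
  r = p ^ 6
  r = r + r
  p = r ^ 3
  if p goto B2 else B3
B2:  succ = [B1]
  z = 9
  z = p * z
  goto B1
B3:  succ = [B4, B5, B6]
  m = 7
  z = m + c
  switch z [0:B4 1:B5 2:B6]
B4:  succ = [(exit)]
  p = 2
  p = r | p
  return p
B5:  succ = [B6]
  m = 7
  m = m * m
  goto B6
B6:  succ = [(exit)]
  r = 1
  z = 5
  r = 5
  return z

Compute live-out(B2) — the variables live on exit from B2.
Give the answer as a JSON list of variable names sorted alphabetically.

def/use:
  B0: def={c,i,p} ue=∅
  B1: def={p,r} ue={p}
  B2: def={z} ue={p}
  B3: def={m,z} ue={c}
  B4: def={p} ue={r}
  B5: def={m} ue=∅
  B6: def={r,z} ue=∅

Backward fixpoint:
  B0 li=∅ lo={c,p}
  B1 li={c,p} lo={c,p,r}
  B2 li={c,p} lo={c,p}
  B3 li={c,r} lo={r}
  B4 li={r} lo=∅
  B5 li=∅ lo=∅
  B6 li=∅ lo=∅

live-out(B2) = ["c", "p"]

Answer: ["c", "p"]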